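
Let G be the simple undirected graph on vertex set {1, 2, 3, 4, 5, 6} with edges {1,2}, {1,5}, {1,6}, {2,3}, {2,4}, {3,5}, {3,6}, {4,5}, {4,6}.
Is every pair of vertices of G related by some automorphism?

Yes

G is 3-regular and bipartite with parts {1, 3, 4} and {2, 5, 6} (each part is independent and every cross-pair is an edge), so G = K_{3,3}. Aut(K_{3,3}) is the wreath product S_3 ≀ Z_2: permute within each part, then optionally swap the parts; |Aut| = 2·(3!)² = 72. This group acts transitively on the 6 vertices.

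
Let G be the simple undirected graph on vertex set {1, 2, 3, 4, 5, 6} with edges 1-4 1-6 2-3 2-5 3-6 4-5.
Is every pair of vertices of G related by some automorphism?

G is 2-regular and connected on 6 vertices, i.e. the cycle C_6. The automorphisms of the 6-cycle are exactly the symmetries of a regular 6-gon: the dihedral group D_6, |D_6| = 12. This group acts transitively on the 6 vertices.

Yes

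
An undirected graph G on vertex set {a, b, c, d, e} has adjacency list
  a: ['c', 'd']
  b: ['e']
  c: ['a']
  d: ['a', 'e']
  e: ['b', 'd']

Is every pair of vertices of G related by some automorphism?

No

Automorphisms preserve degree, but G has vertices of degree 1 and vertices of degree 2; no automorphism maps one to the other, so G is not vertex-transitive.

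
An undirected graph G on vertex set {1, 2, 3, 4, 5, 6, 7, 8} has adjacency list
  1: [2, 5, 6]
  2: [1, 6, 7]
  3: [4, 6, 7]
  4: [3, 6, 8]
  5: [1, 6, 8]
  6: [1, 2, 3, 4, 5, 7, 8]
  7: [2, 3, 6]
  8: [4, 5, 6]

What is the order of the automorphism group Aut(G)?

Vertex 6 is the unique vertex of degree 7; the remaining 7 vertices each have degree 3 and induce a cycle, so G is the wheel on 8 vertices with hub 6. With the hub fixed, the remaining symmetry is that of the rim cycle C_7, giving the dihedral group D_7.

14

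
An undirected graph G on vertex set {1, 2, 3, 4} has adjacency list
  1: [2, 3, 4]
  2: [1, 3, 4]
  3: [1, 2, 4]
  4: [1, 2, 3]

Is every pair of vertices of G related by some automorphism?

Every vertex has degree 3, so G is the complete graph K_4. Every bijection on the vertex set is an automorphism of K_4; hence Aut(K_4) ≅ S_4, order 24. This group acts transitively on the 4 vertices.

Yes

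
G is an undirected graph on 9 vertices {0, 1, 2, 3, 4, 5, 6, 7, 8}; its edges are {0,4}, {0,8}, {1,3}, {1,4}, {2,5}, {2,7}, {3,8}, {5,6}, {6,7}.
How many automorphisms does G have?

G has two connected components, {0, 1, 3, 4, 8} and {2, 5, 6, 7}; each is 2-regular, so G = C_5 ⊔ C_4. The components are non-isomorphic (different sizes), so Aut(G) = Aut(C_4) × Aut(C_5) = D_4 × D_5 of order 8·10 = 80.

80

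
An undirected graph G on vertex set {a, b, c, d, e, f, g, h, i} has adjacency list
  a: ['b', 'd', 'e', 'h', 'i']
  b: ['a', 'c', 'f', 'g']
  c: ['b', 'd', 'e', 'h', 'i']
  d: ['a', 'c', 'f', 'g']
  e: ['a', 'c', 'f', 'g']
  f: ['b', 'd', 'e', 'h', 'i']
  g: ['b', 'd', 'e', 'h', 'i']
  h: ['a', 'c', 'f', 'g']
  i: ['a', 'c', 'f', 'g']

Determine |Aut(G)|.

2880

The vertices split by degree into {a, c, f, g} (degree 5) and {b, d, e, h, i} (degree 4); every edge runs between the two parts, so G is the complete bipartite graph K_{4,5}. Automorphisms preserve the bipartition setwise (since the parts differ in size) and act as S_5 × S_4 within it; |Aut| = 2880.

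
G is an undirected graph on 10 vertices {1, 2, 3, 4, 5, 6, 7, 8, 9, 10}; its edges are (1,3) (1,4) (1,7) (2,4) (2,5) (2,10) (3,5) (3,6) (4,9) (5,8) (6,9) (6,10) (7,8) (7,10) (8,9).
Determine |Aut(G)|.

G is 3-regular on 10 vertices with no triangles and no 4-cycles (girth 5): this is the Petersen graph. Viewing the Petersen graph as the Kneser graph K(5,2) — vertices are 2-subsets of {1,…,5}, edges join disjoint pairs — its automorphisms are exactly the permutations of the 5-element set, so Aut ≅ S_5 of order 120.

120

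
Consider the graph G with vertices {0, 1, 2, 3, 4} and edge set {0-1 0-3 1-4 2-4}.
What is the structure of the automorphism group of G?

The degree sequence is [2, 2, 1, 1, 2]; the two degree-1 vertices 2 and 3 are the ends of a path, so G = P_5. A path has exactly one nontrivial symmetry — reversal — giving Aut(G) of order 2.

C_2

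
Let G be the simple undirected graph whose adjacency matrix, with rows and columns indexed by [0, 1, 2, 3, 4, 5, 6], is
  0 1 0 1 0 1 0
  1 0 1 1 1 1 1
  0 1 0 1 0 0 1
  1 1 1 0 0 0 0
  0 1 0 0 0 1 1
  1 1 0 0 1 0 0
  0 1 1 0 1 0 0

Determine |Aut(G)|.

12

Vertex 1 is the unique vertex of degree 6; the remaining 6 vertices each have degree 3 and induce a cycle, so G is the wheel on 7 vertices with hub 1. With the hub fixed, the remaining symmetry is that of the rim cycle C_6, giving the dihedral group D_6.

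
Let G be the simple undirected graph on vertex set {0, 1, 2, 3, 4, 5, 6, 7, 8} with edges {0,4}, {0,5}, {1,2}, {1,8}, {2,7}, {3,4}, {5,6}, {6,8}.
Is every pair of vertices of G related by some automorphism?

No

Automorphisms preserve degree, but G has vertices of degree 1 and vertices of degree 2; no automorphism maps one to the other, so G is not vertex-transitive.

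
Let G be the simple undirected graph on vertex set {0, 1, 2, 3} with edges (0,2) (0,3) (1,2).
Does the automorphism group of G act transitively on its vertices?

No

Automorphisms preserve degree, but G has vertices of degree 1 and vertices of degree 2; no automorphism maps one to the other, so G is not vertex-transitive.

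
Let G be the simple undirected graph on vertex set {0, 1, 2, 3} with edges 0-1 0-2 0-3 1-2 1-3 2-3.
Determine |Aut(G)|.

24

All 4 vertices are pairwise adjacent: G = K_4. Any permutation of the 4 vertices preserves K_4, so Aut(K_4) = S_4 of order 4! = 24.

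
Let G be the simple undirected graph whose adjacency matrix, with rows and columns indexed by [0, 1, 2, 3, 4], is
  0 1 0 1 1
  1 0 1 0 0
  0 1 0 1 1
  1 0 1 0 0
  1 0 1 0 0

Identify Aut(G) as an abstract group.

S_2 × S_3

The vertices split by degree into {0, 2} (degree 3) and {1, 3, 4} (degree 2); every edge runs between the two parts, so G is the complete bipartite graph K_{2,3}. Automorphisms preserve the bipartition setwise (since the parts differ in size) and act as S_2 × S_3 within it; |Aut| = 12.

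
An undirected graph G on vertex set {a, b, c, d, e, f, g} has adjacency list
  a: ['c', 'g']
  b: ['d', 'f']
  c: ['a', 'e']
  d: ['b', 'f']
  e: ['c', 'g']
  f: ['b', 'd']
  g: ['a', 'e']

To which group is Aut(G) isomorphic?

G has two connected components, {a, c, e, g} and {b, d, f}; each is 2-regular, so G = C_4 ⊔ C_3. The components are non-isomorphic (different sizes), so Aut(G) = Aut(C_4) × Aut(C_3) = D_4 × D_3 of order 8·6 = 48.

D_4 × D_3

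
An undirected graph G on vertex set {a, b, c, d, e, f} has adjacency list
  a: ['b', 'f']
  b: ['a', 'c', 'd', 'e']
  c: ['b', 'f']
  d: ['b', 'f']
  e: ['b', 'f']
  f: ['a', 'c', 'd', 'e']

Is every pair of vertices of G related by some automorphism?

No

Automorphisms preserve degree, but G has vertices of degree 2 and vertices of degree 4; no automorphism maps one to the other, so G is not vertex-transitive.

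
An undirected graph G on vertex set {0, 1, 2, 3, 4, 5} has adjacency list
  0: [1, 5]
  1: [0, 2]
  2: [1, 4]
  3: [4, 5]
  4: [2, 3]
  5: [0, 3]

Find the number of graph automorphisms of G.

Every vertex has degree 2 and the graph is connected, so G is the 6-cycle C_6. C_6 has 6 rotations and 6 reflections, so Aut(C_6) ≅ D_6 of order 12.

12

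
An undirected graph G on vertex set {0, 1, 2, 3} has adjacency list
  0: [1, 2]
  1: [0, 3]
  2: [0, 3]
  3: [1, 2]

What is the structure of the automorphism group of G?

G is 2-regular and bipartite with parts {0, 3} and {1, 2} (each part is independent and every cross-pair is an edge), so G = K_{2,2}. Each part can be permuted independently (S_2 × S_2) and the two equal-size parts can also be swapped, giving (S_2 × S_2) ⋊ Z_2 of order 2·(2!)² = 8.

(S_2 × S_2) ⋊ Z_2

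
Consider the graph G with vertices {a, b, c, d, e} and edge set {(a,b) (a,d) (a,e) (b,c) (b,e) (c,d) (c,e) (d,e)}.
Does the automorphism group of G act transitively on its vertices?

Vertex e is the only vertex of degree 4, so every automorphism fixes it; G is not vertex-transitive.

No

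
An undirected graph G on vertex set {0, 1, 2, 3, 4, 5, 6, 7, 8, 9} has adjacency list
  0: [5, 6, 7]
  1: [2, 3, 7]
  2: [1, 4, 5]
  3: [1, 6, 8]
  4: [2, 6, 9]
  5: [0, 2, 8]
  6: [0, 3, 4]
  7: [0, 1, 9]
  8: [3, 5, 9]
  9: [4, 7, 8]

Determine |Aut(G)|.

G is 3-regular on 10 vertices with no triangles and no 4-cycles (girth 5): this is the Petersen graph. Viewing the Petersen graph as the Kneser graph K(5,2) — vertices are 2-subsets of {1,…,5}, edges join disjoint pairs — its automorphisms are exactly the permutations of the 5-element set, so Aut ≅ S_5 of order 120.

120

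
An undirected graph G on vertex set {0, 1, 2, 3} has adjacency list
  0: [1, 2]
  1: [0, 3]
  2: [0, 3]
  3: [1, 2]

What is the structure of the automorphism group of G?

the dihedral group of order 8

G is 2-regular and bipartite on 2^2 = 4 vertices with girth 4; it is the hypercube graph Q_2. Aut(Q_2) consists of the signed permutations of the 2 coordinate axes: 2! permutations times 2^2 sign flips, so |Aut| = 2^2·2! = 8.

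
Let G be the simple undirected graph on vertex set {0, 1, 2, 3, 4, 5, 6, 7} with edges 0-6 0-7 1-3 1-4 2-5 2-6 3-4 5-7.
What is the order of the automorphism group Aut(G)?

60

G has two connected components, {0, 2, 5, 6, 7} and {1, 3, 4}; each is 2-regular, so G = C_5 ⊔ C_3. The components are non-isomorphic (different sizes), so Aut(G) = Aut(C_3) × Aut(C_5) = D_3 × D_5 of order 6·10 = 60.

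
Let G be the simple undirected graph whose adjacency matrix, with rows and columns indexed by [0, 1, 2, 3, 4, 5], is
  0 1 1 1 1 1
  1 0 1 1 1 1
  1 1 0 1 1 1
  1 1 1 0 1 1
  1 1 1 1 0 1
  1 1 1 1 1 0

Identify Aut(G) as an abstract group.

the symmetric group on 6 letters

All 6 vertices are pairwise adjacent: G = K_6. Every bijection on the vertex set is an automorphism of K_6; hence Aut(K_6) ≅ S_6, order 720.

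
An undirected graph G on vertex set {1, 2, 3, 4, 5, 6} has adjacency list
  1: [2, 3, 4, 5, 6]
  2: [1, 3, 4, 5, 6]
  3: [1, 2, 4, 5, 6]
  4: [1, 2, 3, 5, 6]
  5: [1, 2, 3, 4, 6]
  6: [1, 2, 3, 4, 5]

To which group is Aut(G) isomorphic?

All 6 vertices are pairwise adjacent: G = K_6. Every bijection on the vertex set is an automorphism of K_6; hence Aut(K_6) ≅ S_6, order 720.

S_6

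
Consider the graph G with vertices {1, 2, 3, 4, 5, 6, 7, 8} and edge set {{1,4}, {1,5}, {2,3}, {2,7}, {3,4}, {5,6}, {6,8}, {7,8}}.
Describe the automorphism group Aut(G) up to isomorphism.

G is 2-regular and connected on 8 vertices, i.e. the cycle C_8. The automorphisms of the 8-cycle are exactly the symmetries of a regular 8-gon: the dihedral group D_8, |D_8| = 16.

the dihedral group of order 16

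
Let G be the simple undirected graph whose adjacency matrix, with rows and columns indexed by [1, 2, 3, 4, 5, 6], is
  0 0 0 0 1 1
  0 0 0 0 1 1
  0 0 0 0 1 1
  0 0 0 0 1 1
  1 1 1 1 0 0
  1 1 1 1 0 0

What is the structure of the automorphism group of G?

The vertices split by degree into {5, 6} (degree 4) and {1, 2, 3, 4} (degree 2); every edge runs between the two parts, so G is the complete bipartite graph K_{2,4}. The parts have unequal sizes, so no automorphism swaps them; each part is permuted independently, giving S_2 × S_4 of order 2!·4! = 48.

S_2 × S_4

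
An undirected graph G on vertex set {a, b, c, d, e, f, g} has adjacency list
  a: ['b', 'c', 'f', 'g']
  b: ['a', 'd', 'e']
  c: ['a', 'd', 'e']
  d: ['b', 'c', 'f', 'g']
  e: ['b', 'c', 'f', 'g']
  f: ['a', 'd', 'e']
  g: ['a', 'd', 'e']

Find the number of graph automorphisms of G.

The vertices split by degree into {a, d, e} (degree 4) and {b, c, f, g} (degree 3); every edge runs between the two parts, so G is the complete bipartite graph K_{3,4}. Automorphisms preserve the bipartition setwise (since the parts differ in size) and act as S_4 × S_3 within it; |Aut| = 144.

144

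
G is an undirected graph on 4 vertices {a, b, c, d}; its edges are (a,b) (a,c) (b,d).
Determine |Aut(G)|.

2

The degree sequence is [2, 2, 1, 1]; the two degree-1 vertices c and d are the ends of a path, so G = P_4. A path has exactly one nontrivial symmetry — reversal — giving Aut(G) of order 2.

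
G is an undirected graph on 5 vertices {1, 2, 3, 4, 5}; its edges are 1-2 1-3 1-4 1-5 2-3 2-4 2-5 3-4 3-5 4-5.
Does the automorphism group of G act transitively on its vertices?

All 5 vertices are pairwise adjacent: G = K_5. Every bijection on the vertex set is an automorphism of K_5; hence Aut(K_5) ≅ S_5, order 120. Under this action every vertex can be carried to every other, so G is vertex-transitive.

Yes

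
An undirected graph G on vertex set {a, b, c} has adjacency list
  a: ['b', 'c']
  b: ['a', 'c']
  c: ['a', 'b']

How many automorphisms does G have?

All 3 vertices are pairwise adjacent: G = K_3. Any permutation of the 3 vertices preserves K_3, so Aut(K_3) = S_3 of order 3! = 6.

6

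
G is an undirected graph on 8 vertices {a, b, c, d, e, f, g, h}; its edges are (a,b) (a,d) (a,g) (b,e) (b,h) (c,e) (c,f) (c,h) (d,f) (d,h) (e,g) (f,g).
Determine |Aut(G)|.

G is 3-regular and bipartite on 2^3 = 8 vertices with girth 4; it is the hypercube graph Q_3. The symmetry group of the 3-cube is the hyperoctahedral group B_3 = Z_2 ≀ S_3, of order 2^3·3! = 48.

48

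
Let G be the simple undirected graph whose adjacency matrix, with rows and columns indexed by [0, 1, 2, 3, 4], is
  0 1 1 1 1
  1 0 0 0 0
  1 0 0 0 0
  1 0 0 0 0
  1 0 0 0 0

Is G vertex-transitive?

Vertex 0 is the only vertex of degree 4, so every automorphism fixes it; G is not vertex-transitive.

No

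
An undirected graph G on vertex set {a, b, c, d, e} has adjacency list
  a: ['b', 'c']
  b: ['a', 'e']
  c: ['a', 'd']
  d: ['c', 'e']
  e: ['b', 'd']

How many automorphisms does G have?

10

Every vertex has degree 2 and the graph is connected, so G is the 5-cycle C_5. The automorphisms of the 5-cycle are exactly the symmetries of a regular 5-gon: the dihedral group D_5, |D_5| = 10.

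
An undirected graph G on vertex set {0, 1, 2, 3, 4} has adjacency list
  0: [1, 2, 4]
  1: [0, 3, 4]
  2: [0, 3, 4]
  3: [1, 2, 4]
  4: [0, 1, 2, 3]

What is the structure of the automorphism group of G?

the dihedral group of order 8

Vertex 4 is the unique vertex of degree 4; the remaining 4 vertices each have degree 3 and induce a cycle, so G is the wheel on 5 vertices with hub 4. Every automorphism fixes the hub and acts on the rim 4-cycle, so Aut(G) ≅ Aut(C_4) = D_4 of order 8.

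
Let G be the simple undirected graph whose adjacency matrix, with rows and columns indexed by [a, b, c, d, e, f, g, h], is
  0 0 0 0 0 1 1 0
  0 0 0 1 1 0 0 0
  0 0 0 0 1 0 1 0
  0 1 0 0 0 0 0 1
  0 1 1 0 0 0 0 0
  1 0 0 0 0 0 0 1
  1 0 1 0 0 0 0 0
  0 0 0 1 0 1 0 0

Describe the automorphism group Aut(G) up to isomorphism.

Every vertex has degree 2 and the graph is connected, so G is the 8-cycle C_8. The automorphisms of the 8-cycle are exactly the symmetries of a regular 8-gon: the dihedral group D_8, |D_8| = 16.

the dihedral group of order 16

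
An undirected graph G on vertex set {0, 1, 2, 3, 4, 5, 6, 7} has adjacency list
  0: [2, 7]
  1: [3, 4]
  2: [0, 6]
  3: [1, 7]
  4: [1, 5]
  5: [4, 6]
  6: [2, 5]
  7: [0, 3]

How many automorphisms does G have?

16

G is 2-regular and connected on 8 vertices, i.e. the cycle C_8. C_8 has 8 rotations and 8 reflections, so Aut(C_8) ≅ D_8 of order 16.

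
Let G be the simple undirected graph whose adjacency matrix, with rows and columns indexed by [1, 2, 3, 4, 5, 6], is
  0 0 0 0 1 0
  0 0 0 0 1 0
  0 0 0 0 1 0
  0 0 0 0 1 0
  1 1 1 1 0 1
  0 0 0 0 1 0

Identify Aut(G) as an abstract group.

the symmetric group on 5 letters

Vertex 5 has degree 5 and every other vertex has degree 1, so G is the star K_{1,5} with centre 5. The 5 leaves are pairwise interchangeable while the centre is fixed, giving Aut(G) = S_5.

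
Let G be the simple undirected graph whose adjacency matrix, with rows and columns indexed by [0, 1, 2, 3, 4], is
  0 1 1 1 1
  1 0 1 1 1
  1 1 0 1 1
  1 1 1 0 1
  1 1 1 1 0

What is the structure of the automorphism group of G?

S_5

Every vertex has degree 4, so G is the complete graph K_5. Any permutation of the 5 vertices preserves K_5, so Aut(K_5) = S_5 of order 5! = 120.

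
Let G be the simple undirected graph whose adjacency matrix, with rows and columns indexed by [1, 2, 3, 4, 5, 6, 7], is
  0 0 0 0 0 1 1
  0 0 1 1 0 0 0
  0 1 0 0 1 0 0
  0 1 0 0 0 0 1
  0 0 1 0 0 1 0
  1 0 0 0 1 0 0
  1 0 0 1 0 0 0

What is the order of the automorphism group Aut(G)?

Every vertex has degree 2 and the graph is connected, so G is the 7-cycle C_7. The automorphisms of the 7-cycle are exactly the symmetries of a regular 7-gon: the dihedral group D_7, |D_7| = 14.

14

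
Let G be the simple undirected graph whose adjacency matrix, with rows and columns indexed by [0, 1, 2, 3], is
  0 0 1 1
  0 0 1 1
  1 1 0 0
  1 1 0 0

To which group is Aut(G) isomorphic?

the dihedral group of order 8

G is 2-regular and connected on 4 vertices, i.e. the cycle C_4. The automorphisms of the 4-cycle are exactly the symmetries of a regular 4-gon: the dihedral group D_4, |D_4| = 8.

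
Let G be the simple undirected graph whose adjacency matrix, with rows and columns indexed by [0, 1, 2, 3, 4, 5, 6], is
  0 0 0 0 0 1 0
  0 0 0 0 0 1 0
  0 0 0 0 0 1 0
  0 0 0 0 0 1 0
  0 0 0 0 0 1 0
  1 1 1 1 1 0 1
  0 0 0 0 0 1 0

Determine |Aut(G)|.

720

Vertex 5 has degree 6 and every other vertex has degree 1, so G is the star K_{1,6} with centre 5. Any automorphism fixes the centre and permutes the 6 leaves freely, so Aut(G) ≅ S_6 of order 6! = 720.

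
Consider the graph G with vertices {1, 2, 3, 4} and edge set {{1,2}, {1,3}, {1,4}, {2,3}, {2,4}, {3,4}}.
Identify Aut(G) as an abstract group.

Every vertex has degree 3, so G is the complete graph K_4. Any permutation of the 4 vertices preserves K_4, so Aut(K_4) = S_4 of order 4! = 24.

the symmetric group on 4 letters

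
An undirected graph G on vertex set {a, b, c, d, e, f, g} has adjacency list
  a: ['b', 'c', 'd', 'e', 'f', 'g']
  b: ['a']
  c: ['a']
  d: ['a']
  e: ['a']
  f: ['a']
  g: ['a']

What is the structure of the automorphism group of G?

Vertex a has degree 6 and every other vertex has degree 1, so G is the star K_{1,6} with centre a. Any automorphism fixes the centre and permutes the 6 leaves freely, so Aut(G) ≅ S_6 of order 6! = 720.

S_6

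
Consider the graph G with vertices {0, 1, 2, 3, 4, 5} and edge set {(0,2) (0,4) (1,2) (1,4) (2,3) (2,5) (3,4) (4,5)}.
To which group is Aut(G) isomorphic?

The vertices split by degree into {2, 4} (degree 4) and {0, 1, 3, 5} (degree 2); every edge runs between the two parts, so G is the complete bipartite graph K_{2,4}. Automorphisms preserve the bipartition setwise (since the parts differ in size) and act as S_2 × S_4 within it; |Aut| = 48.

S_2 × S_4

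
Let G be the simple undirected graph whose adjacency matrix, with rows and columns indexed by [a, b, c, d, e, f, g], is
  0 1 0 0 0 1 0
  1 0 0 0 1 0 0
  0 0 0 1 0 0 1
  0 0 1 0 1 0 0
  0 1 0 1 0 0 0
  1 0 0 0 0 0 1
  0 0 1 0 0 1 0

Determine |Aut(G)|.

14

G is 2-regular and connected on 7 vertices, i.e. the cycle C_7. C_7 has 7 rotations and 7 reflections, so Aut(C_7) ≅ D_7 of order 14.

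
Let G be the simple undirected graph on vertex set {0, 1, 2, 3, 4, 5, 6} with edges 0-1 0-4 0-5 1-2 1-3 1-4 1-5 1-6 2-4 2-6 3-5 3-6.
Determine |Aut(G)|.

12

Vertex 1 is the unique vertex of degree 6; the remaining 6 vertices each have degree 3 and induce a cycle, so G is the wheel on 7 vertices with hub 1. Every automorphism fixes the hub and acts on the rim 6-cycle, so Aut(G) ≅ Aut(C_6) = D_6 of order 12.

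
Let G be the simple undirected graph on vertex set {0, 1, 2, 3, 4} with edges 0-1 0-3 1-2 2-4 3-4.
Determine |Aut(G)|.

Every vertex has degree 2 and the graph is connected, so G is the 5-cycle C_5. C_5 has 5 rotations and 5 reflections, so Aut(C_5) ≅ D_5 of order 10.

10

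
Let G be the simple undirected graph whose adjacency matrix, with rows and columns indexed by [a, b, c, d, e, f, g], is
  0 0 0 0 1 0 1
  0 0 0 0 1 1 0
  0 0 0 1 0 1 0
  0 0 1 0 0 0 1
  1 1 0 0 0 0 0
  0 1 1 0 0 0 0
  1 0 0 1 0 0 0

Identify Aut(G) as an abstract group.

G is 2-regular and connected on 7 vertices, i.e. the cycle C_7. The automorphisms of the 7-cycle are exactly the symmetries of a regular 7-gon: the dihedral group D_7, |D_7| = 14.

D_7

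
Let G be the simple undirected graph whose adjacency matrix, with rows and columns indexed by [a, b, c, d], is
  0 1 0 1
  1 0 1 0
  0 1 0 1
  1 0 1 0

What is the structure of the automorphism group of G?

G is 2-regular and connected on 4 vertices, i.e. the cycle C_4. The automorphisms of the 4-cycle are exactly the symmetries of a regular 4-gon: the dihedral group D_4, |D_4| = 8.

the dihedral group of order 8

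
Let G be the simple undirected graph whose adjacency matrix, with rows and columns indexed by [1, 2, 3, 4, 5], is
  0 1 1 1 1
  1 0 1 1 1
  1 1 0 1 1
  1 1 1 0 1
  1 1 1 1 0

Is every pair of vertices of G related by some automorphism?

Every vertex has degree 4, so G is the complete graph K_5. Every bijection on the vertex set is an automorphism of K_5; hence Aut(K_5) ≅ S_5, order 120. This group acts transitively on the 5 vertices.

Yes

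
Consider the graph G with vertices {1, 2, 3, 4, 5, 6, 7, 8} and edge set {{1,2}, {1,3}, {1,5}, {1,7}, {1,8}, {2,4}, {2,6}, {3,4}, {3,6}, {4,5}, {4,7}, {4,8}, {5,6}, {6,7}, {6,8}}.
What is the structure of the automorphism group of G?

The vertices split by degree into {1, 4, 6} (degree 5) and {2, 3, 5, 7, 8} (degree 3); every edge runs between the two parts, so G is the complete bipartite graph K_{3,5}. The parts have unequal sizes, so no automorphism swaps them; each part is permuted independently, giving S_5 × S_3 of order 5!·3! = 720.

S_5 × S_3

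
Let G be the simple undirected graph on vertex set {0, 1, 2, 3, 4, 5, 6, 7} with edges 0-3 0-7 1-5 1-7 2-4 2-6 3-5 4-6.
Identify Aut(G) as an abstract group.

D_3 × D_5

G has two connected components, {0, 1, 3, 5, 7} and {2, 4, 6}; each is 2-regular, so G = C_5 ⊔ C_3. No automorphism exchanges components of different sizes, hence Aut(G) is the direct product D_3 × D_5, order 60.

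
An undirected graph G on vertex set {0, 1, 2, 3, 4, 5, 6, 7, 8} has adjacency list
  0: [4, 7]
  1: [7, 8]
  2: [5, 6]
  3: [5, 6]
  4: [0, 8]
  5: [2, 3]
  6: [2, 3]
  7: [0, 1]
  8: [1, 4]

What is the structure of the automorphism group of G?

G has two connected components, {0, 1, 4, 7, 8} and {2, 3, 5, 6}; each is 2-regular, so G = C_5 ⊔ C_4. The components are non-isomorphic (different sizes), so Aut(G) = Aut(C_4) × Aut(C_5) = D_4 × D_5 of order 8·10 = 80.

D_4 × D_5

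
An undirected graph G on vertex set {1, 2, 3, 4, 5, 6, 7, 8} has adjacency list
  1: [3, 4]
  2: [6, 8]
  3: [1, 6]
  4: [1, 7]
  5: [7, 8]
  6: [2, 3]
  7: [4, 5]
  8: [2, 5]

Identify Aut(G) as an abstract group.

D_8

G is 2-regular and connected on 8 vertices, i.e. the cycle C_8. The automorphisms of the 8-cycle are exactly the symmetries of a regular 8-gon: the dihedral group D_8, |D_8| = 16.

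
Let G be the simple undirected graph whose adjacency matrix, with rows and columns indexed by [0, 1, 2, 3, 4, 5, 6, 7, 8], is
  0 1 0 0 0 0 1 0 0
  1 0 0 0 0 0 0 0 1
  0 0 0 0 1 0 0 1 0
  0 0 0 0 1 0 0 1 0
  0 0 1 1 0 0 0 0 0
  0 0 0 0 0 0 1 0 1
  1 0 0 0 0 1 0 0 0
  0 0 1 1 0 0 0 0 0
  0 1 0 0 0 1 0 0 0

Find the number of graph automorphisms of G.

80

G has two connected components, {0, 1, 5, 6, 8} and {2, 3, 4, 7}; each is 2-regular, so G = C_5 ⊔ C_4. No automorphism exchanges components of different sizes, hence Aut(G) is the direct product D_5 × D_4, order 80.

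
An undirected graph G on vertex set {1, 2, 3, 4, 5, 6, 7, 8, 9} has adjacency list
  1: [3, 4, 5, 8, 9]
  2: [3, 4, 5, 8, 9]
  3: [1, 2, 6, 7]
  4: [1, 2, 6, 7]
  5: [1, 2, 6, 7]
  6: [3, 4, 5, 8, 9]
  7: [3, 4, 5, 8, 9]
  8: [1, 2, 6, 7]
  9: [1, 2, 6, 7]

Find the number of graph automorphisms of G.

The vertices split by degree into {1, 2, 6, 7} (degree 5) and {3, 4, 5, 8, 9} (degree 4); every edge runs between the two parts, so G is the complete bipartite graph K_{4,5}. Automorphisms preserve the bipartition setwise (since the parts differ in size) and act as S_4 × S_5 within it; |Aut| = 2880.

2880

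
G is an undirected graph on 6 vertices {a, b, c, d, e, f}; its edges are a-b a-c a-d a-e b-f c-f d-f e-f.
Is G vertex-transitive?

No

Automorphisms preserve degree, but G has vertices of degree 2 and vertices of degree 4; no automorphism maps one to the other, so G is not vertex-transitive.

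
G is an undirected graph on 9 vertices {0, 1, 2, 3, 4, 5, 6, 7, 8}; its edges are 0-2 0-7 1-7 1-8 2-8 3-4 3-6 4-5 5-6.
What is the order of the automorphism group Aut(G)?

G has two connected components, {0, 1, 2, 7, 8} and {3, 4, 5, 6}; each is 2-regular, so G = C_5 ⊔ C_4. No automorphism exchanges components of different sizes, hence Aut(G) is the direct product D_5 × D_4, order 80.

80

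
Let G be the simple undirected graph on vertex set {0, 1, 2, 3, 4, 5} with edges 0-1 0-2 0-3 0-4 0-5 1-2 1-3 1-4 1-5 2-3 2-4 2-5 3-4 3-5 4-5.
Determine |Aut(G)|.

720

Every vertex has degree 5, so G is the complete graph K_6. Any permutation of the 6 vertices preserves K_6, so Aut(K_6) = S_6 of order 6! = 720.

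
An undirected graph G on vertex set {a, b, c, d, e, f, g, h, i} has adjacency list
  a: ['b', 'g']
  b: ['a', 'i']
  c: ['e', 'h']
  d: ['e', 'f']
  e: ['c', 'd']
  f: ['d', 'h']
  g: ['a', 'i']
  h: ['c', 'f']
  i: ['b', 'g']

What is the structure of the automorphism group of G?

G has two connected components, {c, d, e, f, h} and {a, b, g, i}; each is 2-regular, so G = C_5 ⊔ C_4. The components are non-isomorphic (different sizes), so Aut(G) = Aut(C_4) × Aut(C_5) = D_4 × D_5 of order 8·10 = 80.

D_4 × D_5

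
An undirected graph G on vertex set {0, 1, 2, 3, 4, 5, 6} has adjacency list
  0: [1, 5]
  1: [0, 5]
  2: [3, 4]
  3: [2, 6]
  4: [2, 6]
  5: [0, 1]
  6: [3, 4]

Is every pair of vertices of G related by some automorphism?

G has two connected components, {2, 3, 4, 6} and {0, 1, 5}; each is 2-regular, so G = C_4 ⊔ C_3. The orbit of 0 under Aut(G) is {0, 1, 5}, which does not contain 2, so G is not vertex-transitive.

No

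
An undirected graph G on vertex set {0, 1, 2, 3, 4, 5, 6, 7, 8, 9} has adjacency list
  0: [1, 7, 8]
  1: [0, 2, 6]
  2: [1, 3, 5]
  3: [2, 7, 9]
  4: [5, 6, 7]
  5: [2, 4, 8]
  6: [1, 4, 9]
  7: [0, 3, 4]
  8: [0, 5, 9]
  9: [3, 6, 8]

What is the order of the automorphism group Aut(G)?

120

G is 3-regular on 10 vertices with no triangles and no 4-cycles (girth 5): this is the Petersen graph. It is a classical fact that the Petersen graph has automorphism group S_5 (order 120), arising from its description as the Kneser graph K(5,2).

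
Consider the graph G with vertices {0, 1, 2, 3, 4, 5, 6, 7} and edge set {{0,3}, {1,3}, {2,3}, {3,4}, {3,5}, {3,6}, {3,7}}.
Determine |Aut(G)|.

5040

Vertex 3 has degree 7 and every other vertex has degree 1, so G is the star K_{1,7} with centre 3. The 7 leaves are pairwise interchangeable while the centre is fixed, giving Aut(G) = S_7.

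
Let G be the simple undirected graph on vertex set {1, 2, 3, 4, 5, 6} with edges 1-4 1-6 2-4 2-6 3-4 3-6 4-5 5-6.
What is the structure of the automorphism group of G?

The vertices split by degree into {4, 6} (degree 4) and {1, 2, 3, 5} (degree 2); every edge runs between the two parts, so G is the complete bipartite graph K_{2,4}. The parts have unequal sizes, so no automorphism swaps them; each part is permuted independently, giving S_4 × S_2 of order 4!·2! = 48.

S_4 × S_2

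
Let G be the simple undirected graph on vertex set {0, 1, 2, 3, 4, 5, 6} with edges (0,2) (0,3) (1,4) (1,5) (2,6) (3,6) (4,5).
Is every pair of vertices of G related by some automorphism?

No

G has two connected components, {0, 2, 3, 6} and {1, 4, 5}; each is 2-regular, so G = C_4 ⊔ C_3. The orbit of 0 under Aut(G) is {0, 2, 3, 6}, which does not contain 1, so G is not vertex-transitive.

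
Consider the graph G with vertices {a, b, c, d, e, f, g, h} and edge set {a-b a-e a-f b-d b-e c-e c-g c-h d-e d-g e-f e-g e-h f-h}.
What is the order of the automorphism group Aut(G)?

Vertex e is the unique vertex of degree 7; the remaining 7 vertices each have degree 3 and induce a cycle, so G is the wheel on 8 vertices with hub e. Every automorphism fixes the hub and acts on the rim 7-cycle, so Aut(G) ≅ Aut(C_7) = D_7 of order 14.

14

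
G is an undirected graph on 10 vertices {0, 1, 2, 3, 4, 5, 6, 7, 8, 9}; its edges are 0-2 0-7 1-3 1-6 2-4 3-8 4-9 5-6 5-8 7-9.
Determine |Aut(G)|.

200

G has two connected components, {1, 3, 5, 6, 8} and {0, 2, 4, 7, 9}; each is 2-regular, so G = C_5 ⊔ C_5. Aut of a disjoint union of two copies of C_5 is the wreath product D_5 ≀ Z_2, of order 2·10² = 200.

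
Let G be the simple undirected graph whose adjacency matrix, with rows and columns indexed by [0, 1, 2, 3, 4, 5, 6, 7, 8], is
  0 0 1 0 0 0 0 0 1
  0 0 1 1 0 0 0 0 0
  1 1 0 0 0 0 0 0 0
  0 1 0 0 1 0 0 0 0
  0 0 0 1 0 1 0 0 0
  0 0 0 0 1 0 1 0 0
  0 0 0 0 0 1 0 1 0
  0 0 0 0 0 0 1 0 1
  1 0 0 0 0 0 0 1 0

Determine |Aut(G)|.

G is 2-regular and connected on 9 vertices, i.e. the cycle C_9. The automorphisms of the 9-cycle are exactly the symmetries of a regular 9-gon: the dihedral group D_9, |D_9| = 18.

18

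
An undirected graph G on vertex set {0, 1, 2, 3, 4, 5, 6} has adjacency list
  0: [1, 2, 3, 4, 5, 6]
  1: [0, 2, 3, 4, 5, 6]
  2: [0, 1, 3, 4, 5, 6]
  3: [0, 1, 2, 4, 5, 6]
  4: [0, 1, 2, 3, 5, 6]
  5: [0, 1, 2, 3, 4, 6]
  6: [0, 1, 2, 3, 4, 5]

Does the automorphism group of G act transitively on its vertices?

Every vertex has degree 6, so G is the complete graph K_7. Any permutation of the 7 vertices preserves K_7, so Aut(K_7) = S_7 of order 7! = 5040. Under this action every vertex can be carried to every other, so G is vertex-transitive.

Yes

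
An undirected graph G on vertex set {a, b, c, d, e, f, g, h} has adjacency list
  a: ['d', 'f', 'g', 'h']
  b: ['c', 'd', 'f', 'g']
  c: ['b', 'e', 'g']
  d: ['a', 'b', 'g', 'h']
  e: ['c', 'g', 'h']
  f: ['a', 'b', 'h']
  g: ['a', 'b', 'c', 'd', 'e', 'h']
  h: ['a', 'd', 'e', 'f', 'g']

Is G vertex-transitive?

Vertex g is the only vertex of degree 6, so every automorphism fixes it; G is not vertex-transitive.

No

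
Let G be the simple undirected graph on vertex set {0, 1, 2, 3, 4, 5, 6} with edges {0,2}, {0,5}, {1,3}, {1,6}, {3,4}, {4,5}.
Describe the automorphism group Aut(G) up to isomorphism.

the cyclic group of order 2

The degree sequence is [2, 2, 1, 2, 2, 2, 1]; the two degree-1 vertices 2 and 6 are the ends of a path, so G = P_7. A path has exactly one nontrivial symmetry — reversal — giving Aut(G) of order 2.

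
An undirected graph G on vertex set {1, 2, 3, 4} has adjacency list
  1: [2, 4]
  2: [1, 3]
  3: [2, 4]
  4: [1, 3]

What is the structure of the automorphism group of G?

G is 2-regular and bipartite on 2^2 = 4 vertices with girth 4; it is the hypercube graph Q_2. The symmetry group of the 2-cube is the hyperoctahedral group B_2 = Z_2 ≀ S_2, of order 2^2·2! = 8.

the dihedral group of order 8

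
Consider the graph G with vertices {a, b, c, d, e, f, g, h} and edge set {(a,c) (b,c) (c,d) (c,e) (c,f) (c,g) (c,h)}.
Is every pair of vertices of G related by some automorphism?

Vertex c is the only vertex of degree 7, so every automorphism fixes it; G is not vertex-transitive.

No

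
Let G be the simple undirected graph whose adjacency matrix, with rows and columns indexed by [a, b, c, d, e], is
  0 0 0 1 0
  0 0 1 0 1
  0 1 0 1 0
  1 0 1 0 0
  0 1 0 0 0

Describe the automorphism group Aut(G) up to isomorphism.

Z_2

The degree sequence is [1, 2, 2, 2, 1]; the two degree-1 vertices a and e are the ends of a path, so G = P_5. A path has exactly one nontrivial symmetry — reversal — giving Aut(G) of order 2.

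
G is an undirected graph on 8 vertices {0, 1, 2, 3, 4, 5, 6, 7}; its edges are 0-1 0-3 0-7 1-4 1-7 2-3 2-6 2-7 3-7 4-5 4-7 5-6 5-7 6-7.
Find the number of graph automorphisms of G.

Vertex 7 is the unique vertex of degree 7; the remaining 7 vertices each have degree 3 and induce a cycle, so G is the wheel on 8 vertices with hub 7. With the hub fixed, the remaining symmetry is that of the rim cycle C_7, giving the dihedral group D_7.

14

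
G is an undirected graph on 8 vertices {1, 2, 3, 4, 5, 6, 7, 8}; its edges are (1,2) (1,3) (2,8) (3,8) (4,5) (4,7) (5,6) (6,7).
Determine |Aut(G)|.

G has two connected components, {4, 5, 6, 7} and {1, 2, 3, 8}; each is 2-regular, so G = C_4 ⊔ C_4. Aut of a disjoint union of two copies of C_4 is the wreath product D_4 ≀ Z_2, of order 2·8² = 128.

128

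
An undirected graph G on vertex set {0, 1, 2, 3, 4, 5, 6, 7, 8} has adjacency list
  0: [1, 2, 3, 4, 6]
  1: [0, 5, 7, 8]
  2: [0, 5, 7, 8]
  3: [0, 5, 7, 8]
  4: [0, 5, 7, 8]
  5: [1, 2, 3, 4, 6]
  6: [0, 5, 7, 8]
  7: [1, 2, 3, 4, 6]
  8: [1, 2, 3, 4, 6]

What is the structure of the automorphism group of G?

The vertices split by degree into {0, 5, 7, 8} (degree 5) and {1, 2, 3, 4, 6} (degree 4); every edge runs between the two parts, so G is the complete bipartite graph K_{4,5}. Automorphisms preserve the bipartition setwise (since the parts differ in size) and act as S_5 × S_4 within it; |Aut| = 2880.

S_5 × S_4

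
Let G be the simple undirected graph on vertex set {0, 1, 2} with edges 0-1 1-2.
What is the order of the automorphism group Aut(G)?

2

The degree sequence is [1, 2, 1]; the two degree-1 vertices 0 and 2 are the ends of a path, so G = P_3. The only nontrivial automorphism of a path is the end-to-end reflection, so Aut(G) ≅ Z_2.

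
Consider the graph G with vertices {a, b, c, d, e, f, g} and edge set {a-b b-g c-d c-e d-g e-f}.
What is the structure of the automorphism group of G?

The degree sequence is [1, 2, 2, 2, 2, 1, 2]; the two degree-1 vertices a and f are the ends of a path, so G = P_7. A path has exactly one nontrivial symmetry — reversal — giving Aut(G) of order 2.

the cyclic group of order 2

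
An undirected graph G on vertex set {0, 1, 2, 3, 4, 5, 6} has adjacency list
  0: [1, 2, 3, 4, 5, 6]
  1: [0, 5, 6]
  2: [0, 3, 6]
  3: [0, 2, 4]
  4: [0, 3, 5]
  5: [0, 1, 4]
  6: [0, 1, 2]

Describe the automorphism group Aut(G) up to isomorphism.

Vertex 0 is the unique vertex of degree 6; the remaining 6 vertices each have degree 3 and induce a cycle, so G is the wheel on 7 vertices with hub 0. Every automorphism fixes the hub and acts on the rim 6-cycle, so Aut(G) ≅ Aut(C_6) = D_6 of order 12.

the dihedral group of order 12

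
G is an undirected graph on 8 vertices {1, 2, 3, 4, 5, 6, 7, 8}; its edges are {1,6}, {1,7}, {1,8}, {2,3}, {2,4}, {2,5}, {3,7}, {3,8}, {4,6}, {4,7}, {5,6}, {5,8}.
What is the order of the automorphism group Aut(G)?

G is 3-regular and bipartite on 2^3 = 8 vertices with girth 4; it is the hypercube graph Q_3. The symmetry group of the 3-cube is the hyperoctahedral group B_3 = Z_2 ≀ S_3, of order 2^3·3! = 48.

48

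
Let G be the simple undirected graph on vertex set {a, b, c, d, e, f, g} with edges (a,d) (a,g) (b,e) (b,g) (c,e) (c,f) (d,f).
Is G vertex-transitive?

Yes

G is 2-regular and connected on 7 vertices, i.e. the cycle C_7. C_7 has 7 rotations and 7 reflections, so Aut(C_7) ≅ D_7 of order 14. Under this action every vertex can be carried to every other, so G is vertex-transitive.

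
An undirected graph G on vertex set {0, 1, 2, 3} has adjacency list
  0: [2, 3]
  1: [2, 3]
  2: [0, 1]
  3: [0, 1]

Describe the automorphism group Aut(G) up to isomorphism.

the dihedral group of order 8

G is 2-regular and bipartite on 2^2 = 4 vertices with girth 4; it is the hypercube graph Q_2. Aut(Q_2) consists of the signed permutations of the 2 coordinate axes: 2! permutations times 2^2 sign flips, so |Aut| = 2^2·2! = 8.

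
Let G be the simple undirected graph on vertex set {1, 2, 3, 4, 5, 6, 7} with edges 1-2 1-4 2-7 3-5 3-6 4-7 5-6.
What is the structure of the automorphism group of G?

G has two connected components, {1, 2, 4, 7} and {3, 5, 6}; each is 2-regular, so G = C_4 ⊔ C_3. No automorphism exchanges components of different sizes, hence Aut(G) is the direct product D_4 × D_3, order 48.

D_4 × D_3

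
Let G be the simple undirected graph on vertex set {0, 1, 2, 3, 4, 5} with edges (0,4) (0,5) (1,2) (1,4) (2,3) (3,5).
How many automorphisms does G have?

12

Every vertex has degree 2 and the graph is connected, so G is the 6-cycle C_6. C_6 has 6 rotations and 6 reflections, so Aut(C_6) ≅ D_6 of order 12.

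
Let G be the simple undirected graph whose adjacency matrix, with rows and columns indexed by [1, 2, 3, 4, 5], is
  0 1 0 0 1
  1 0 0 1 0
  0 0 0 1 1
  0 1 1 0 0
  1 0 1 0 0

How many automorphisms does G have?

Every vertex has degree 2 and the graph is connected, so G is the 5-cycle C_5. The automorphisms of the 5-cycle are exactly the symmetries of a regular 5-gon: the dihedral group D_5, |D_5| = 10.

10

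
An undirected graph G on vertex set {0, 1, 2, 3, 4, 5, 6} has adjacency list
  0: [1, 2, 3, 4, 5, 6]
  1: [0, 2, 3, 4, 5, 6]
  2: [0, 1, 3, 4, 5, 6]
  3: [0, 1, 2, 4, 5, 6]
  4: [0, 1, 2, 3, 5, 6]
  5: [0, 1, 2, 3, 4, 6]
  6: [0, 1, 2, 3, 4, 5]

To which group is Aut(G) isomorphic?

Every vertex has degree 6, so G is the complete graph K_7. Every bijection on the vertex set is an automorphism of K_7; hence Aut(K_7) ≅ S_7, order 5040.

S_7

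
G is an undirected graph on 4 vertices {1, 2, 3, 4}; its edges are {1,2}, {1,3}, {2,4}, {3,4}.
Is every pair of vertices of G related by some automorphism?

Yes

G is 2-regular and connected on 4 vertices, i.e. the cycle C_4. C_4 has 4 rotations and 4 reflections, so Aut(C_4) ≅ D_4 of order 8. This group acts transitively on the 4 vertices.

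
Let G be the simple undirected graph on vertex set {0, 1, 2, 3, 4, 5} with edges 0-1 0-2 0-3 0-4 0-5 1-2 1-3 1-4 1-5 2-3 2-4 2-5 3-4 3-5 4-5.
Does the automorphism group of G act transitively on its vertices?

Yes

Every vertex has degree 5, so G is the complete graph K_6. Every bijection on the vertex set is an automorphism of K_6; hence Aut(K_6) ≅ S_6, order 720. Under this action every vertex can be carried to every other, so G is vertex-transitive.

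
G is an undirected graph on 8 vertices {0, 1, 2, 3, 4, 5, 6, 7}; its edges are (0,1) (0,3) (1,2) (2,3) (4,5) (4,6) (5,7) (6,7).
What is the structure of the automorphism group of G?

G has two connected components, {4, 5, 6, 7} and {0, 1, 2, 3}; each is 2-regular, so G = C_4 ⊔ C_4. With two isomorphic components, Aut(G) = Aut(C_4) ≀ S_2 = (D_4 × D_4) ⋊ Z_2: permute each cycle by D_4, then optionally swap the two cycles. Order 2·(2·4)² = 128.

D_4 ≀ Z_2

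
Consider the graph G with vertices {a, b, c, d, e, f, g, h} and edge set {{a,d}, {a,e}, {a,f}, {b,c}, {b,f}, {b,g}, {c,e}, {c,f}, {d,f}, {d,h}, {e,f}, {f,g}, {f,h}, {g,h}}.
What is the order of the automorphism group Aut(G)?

Vertex f is the unique vertex of degree 7; the remaining 7 vertices each have degree 3 and induce a cycle, so G is the wheel on 8 vertices with hub f. Every automorphism fixes the hub and acts on the rim 7-cycle, so Aut(G) ≅ Aut(C_7) = D_7 of order 14.

14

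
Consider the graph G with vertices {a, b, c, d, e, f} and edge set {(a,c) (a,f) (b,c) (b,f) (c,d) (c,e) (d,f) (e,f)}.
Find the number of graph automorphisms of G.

The vertices split by degree into {c, f} (degree 4) and {a, b, d, e} (degree 2); every edge runs between the two parts, so G is the complete bipartite graph K_{2,4}. Automorphisms preserve the bipartition setwise (since the parts differ in size) and act as S_2 × S_4 within it; |Aut| = 48.

48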